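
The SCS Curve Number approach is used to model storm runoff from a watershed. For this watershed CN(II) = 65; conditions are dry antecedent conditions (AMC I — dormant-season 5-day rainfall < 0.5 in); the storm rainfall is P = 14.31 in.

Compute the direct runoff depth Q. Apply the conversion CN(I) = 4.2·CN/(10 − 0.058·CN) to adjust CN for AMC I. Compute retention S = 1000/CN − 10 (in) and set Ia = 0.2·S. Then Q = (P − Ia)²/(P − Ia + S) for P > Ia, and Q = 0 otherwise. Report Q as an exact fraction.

Adjust CN=65 to AMC I: 4.2·65/(10 − 0.058·65) → 273 ÷ (623/100) = 3900/89 ≈ 43.820
S = 1000/(3900/89) − 10 = 500/39 in ≈ 12.821 in
Ia = 0.2S: 0.2·12.821 = 2.564 in (exactly 100/39)
P − Ia = 14.310 − 2.564 = 45809/3900 ≈ 11.746 in (> 0, runoff occurs)
Q = (45809/3900)²/((45809/3900) + 500/39) = (2098464481/15210000)/(95809/3900) = 2098464481/373655100 in ≈ 5.616 in

Q = 2098464481/373655100 in ≈ 5.616 in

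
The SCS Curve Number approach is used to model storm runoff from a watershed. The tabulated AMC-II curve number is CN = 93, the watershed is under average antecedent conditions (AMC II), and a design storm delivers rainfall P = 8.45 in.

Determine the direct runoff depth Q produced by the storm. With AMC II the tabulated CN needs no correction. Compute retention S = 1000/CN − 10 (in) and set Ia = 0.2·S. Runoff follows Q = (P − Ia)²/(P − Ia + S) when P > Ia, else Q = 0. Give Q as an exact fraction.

AMC II — tabulated CN = 93 applies directly.
S = 1000/93 − 10 = 70/93 in ≈ 0.753 in
Initial abstraction Ia = S/5 = (70/93)/5 = 14/93 ≈ 0.151 in
Since P=8.450 > Ia=0.151: effective rainfall P−Ia = 15437/1860 in
Q: (15437/1860)² ÷ (16837/1860) = 238300969/31316820 in (≈ 7.609 in)

Q = 238300969/31316820 in ≈ 7.609 in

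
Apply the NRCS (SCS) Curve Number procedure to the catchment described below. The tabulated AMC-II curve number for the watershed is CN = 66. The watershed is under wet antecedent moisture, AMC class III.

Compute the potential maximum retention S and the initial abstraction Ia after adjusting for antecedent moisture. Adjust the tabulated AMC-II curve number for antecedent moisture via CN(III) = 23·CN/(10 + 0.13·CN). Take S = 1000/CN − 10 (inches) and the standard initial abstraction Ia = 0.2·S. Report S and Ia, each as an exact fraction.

Wet (AMC III): CN(III) = 23·66/(10 + 0.13·66) = 1518/(929/50) = 75900/929 ≈ 81.701
Max retention: S = 1000/(75900/929) − 10 = 1700/759 in (≈ 2.240 in)
Ia = 0.2·(1700/759) = 340/759 in ≈ 0.448 in

S = 1700/759 in ≈ 2.240 in; Ia = 340/759 in ≈ 0.448 in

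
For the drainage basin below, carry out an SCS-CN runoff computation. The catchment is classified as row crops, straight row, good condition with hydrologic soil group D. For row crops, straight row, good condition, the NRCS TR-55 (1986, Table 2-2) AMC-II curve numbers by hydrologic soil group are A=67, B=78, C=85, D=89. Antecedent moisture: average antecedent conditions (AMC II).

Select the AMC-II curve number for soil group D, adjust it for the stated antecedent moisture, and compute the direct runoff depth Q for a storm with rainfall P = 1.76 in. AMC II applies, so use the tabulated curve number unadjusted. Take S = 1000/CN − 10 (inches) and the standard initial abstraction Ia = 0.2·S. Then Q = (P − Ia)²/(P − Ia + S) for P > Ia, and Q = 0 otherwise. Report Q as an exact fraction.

NRCS table: row crops, straight row, good condition, soil group D → CN(II) = 89
Average conditions: CN = 89 (no AMC adjustment).
Retention S: 1000/CN − 10 with CN=89.000 → S = 110/89 ≈ 1.236 in
Ia = 0.2S: 0.2·1.236 = 0.247 in (exactly 22/89)
P − Ia = 1.760 − 0.247 = 3366/2225 ≈ 1.513 in (> 0, runoff occurs)
Runoff Q = (P−Ia)²/(P−Ia+S) = (1.513)²/(1.513+1.236) = 257499/309275 ≈ 0.833 in

Q = 257499/309275 in ≈ 0.833 in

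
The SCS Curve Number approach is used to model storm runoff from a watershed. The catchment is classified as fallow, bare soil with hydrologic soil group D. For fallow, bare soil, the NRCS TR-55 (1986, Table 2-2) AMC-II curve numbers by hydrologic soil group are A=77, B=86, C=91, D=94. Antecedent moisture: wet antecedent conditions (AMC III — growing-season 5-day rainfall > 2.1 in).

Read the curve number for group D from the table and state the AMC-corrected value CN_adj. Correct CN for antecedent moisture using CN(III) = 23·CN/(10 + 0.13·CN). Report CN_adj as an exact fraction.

NRCS table: fallow, bare soil, soil group D → CN(II) = 94
CN(III) from CN(II)=94: (23·94)/(10 + 0.13·94) = 108100/1111 ≈ 97.300

CN_adj = 108100/1111 ≈ 97.300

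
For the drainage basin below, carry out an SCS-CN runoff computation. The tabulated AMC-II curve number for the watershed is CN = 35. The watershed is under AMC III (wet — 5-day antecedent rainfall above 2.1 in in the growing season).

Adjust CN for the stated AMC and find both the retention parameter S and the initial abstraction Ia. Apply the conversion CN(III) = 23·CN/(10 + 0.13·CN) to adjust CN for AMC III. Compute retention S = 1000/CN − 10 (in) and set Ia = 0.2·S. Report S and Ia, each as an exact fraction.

S = 1300/161 in ≈ 8.075 in; Ia = 260/161 in ≈ 1.615 in

Adjust CN=35 to AMC III: 23·35/(10 + 0.13·35) → 805 ÷ (291/20) = 16100/291 ≈ 55.326
S = 1000/(16100/291) − 10 = 1300/161 in ≈ 8.075 in
Ia = 0.2·(1300/161) = 260/161 in ≈ 1.615 in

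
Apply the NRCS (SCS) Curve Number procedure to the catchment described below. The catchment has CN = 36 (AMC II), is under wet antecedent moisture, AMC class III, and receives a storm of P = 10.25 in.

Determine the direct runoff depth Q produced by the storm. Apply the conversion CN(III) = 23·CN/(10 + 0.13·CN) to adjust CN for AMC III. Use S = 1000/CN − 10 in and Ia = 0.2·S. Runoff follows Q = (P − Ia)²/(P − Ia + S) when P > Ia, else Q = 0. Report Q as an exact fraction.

Adjust CN=36 to AMC III: 23·36/(10 + 0.13·36) → 828 ÷ (367/25) = 20700/367 ≈ 56.403
S = 1000/(20700/367) − 10 = 1600/207 in ≈ 7.729 in
Ia = 0.2·(1600/207) = 320/207 in ≈ 1.546 in
P − Ia = 10.250 − 1.546 = 7207/828 ≈ 8.704 in (> 0, runoff occurs)
Runoff Q = (P−Ia)²/(P−Ia+S) = (8.704)²/(8.704+7.729) = 51940849/11266596 ≈ 4.610 in

Q = 51940849/11266596 in ≈ 4.610 in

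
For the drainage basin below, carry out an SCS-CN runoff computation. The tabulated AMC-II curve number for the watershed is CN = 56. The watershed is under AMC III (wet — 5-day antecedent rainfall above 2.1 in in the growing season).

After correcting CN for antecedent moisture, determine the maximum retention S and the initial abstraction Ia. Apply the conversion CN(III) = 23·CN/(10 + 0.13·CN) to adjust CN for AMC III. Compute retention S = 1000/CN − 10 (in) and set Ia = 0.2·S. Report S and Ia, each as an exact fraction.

CN(III) from CN(II)=56: (23·56)/(10 + 0.13·56) = 4025/54 ≈ 74.537
Max retention: S = 1000/(4025/54) − 10 = 550/161 in (≈ 3.416 in)
Ia = 0.2S: 0.2·3.416 = 0.683 in (exactly 110/161)

S = 550/161 in ≈ 3.416 in; Ia = 110/161 in ≈ 0.683 in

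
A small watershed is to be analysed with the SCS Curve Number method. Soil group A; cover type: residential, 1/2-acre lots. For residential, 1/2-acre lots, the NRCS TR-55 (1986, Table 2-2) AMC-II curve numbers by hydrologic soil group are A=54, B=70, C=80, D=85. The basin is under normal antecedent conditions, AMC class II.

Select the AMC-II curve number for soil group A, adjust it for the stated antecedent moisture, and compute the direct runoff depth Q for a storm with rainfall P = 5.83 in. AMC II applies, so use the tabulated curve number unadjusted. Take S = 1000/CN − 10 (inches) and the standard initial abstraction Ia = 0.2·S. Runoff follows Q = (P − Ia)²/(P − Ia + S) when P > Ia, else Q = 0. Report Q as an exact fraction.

NRCS table: residential, 1/2-acre lots, soil group A → CN(II) = 54
Average conditions: CN = 54 (no AMC adjustment).
Max retention: S = 1000/54 − 10 = 230/27 in (≈ 8.519 in)
Ia = 0.2·(230/27) = 46/27 in ≈ 1.704 in
Since P=5.830 > Ia=1.704: effective rainfall P−Ia = 11141/2700 in
Q: (11141/2700)² ÷ (34141/2700) = 124121881/92180700 in (≈ 1.347 in)

Q = 124121881/92180700 in ≈ 1.347 in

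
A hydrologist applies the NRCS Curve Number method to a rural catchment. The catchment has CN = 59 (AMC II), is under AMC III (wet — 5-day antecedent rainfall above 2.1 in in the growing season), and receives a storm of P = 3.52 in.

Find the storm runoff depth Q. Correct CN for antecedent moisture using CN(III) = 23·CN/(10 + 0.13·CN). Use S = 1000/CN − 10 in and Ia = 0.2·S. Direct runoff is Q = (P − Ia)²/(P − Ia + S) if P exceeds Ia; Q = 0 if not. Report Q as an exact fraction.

Wet (AMC III): CN(III) = 23·59/(10 + 0.13·59) = 1357/(1767/100) = 135700/1767 ≈ 76.797
S = 1000/(135700/1767) − 10 = 4100/1357 in ≈ 3.021 in
Initial abstraction Ia = S/5 = (4100/1357)/5 = 820/1357 ≈ 0.604 in
Since P=3.520 > Ia=0.604: effective rainfall P−Ia = 98916/33925 in
Runoff Q = (P−Ia)²/(P−Ia+S) = (2.916)²/(2.916+3.021) = 1223046882/854129725 ≈ 1.432 in

Q = 1223046882/854129725 in ≈ 1.432 in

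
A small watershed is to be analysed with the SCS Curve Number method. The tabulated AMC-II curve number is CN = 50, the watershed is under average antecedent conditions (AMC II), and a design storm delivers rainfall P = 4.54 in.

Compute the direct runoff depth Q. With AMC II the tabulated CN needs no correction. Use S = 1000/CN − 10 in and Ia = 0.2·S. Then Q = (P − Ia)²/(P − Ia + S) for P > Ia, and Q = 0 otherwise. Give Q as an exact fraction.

Q = 16129/31350 in ≈ 0.514 in

AMC II — tabulated CN = 50 applies directly.
Max retention: S = 1000/50 − 10 = 10 in (≈ 10.000 in)
Ia = 0.2S: 0.2·10.000 = 2.000 in (exactly 2)
Since P=4.540 > Ia=2.000: effective rainfall P−Ia = 127/50 in
Runoff Q = (P−Ia)²/(P−Ia+S) = (2.540)²/(2.540+10.000) = 16129/31350 ≈ 0.514 in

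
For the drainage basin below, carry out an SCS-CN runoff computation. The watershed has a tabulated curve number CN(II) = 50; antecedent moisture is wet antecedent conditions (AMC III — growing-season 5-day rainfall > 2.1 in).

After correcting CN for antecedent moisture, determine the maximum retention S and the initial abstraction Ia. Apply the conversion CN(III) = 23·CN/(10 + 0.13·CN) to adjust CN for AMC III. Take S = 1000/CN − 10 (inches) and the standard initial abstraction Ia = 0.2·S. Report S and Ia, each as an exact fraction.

S = 100/23 in ≈ 4.348 in; Ia = 20/23 in ≈ 0.870 in

Wet (AMC III): CN(III) = 23·50/(10 + 0.13·50) = 1150/(33/2) = 2300/33 ≈ 69.697
Retention S: 1000/CN − 10 with CN=69.697 → S = 100/23 ≈ 4.348 in
Ia = 0.2·(100/23) = 20/23 in ≈ 0.870 in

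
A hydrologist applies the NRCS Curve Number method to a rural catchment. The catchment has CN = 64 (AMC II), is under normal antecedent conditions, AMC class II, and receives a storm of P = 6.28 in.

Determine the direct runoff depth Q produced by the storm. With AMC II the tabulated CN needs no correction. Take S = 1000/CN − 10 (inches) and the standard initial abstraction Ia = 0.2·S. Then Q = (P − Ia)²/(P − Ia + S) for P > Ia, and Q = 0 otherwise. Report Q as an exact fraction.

Q = 1062961/431200 in ≈ 2.465 in

AMC II — tabulated CN = 64 applies directly.
Max retention: S = 1000/64 − 10 = 45/8 in (≈ 5.625 in)
Initial abstraction Ia = S/5 = (45/8)/5 = 9/8 ≈ 1.125 in
P − Ia = 6.280 − 1.125 = 1031/200 ≈ 5.155 in (> 0, runoff occurs)
Q = (1031/200)²/((1031/200) + 45/8) = (1062961/40000)/(539/50) = 1062961/431200 in ≈ 2.465 in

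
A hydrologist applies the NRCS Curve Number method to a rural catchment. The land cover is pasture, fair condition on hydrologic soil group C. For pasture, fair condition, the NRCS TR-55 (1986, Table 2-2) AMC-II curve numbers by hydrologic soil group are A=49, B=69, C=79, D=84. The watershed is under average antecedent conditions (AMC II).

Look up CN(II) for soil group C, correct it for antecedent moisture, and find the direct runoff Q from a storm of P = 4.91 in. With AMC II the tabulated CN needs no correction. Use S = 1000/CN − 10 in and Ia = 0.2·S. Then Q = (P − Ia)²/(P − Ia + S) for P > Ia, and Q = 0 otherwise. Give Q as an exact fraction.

Q = 1196398921/439153100 in ≈ 2.724 in

NRCS table: pasture, fair condition, soil group C → CN(II) = 79
Average conditions: CN = 79 (no AMC adjustment).
Retention S: 1000/CN − 10 with CN=79.000 → S = 210/79 ≈ 2.658 in
Ia = 0.2·(210/79) = 42/79 in ≈ 0.532 in
Since P=4.910 > Ia=0.532: effective rainfall P−Ia = 34589/7900 in
Q: (34589/7900)² ÷ (55589/7900) = 1196398921/439153100 in (≈ 2.724 in)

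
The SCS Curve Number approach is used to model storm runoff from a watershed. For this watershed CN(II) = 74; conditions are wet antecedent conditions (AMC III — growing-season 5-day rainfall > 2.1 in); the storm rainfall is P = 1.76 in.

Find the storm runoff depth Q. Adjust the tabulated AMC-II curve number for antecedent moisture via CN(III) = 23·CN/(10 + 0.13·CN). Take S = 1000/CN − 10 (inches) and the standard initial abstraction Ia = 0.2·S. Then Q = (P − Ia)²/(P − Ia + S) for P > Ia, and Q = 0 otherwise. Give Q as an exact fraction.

Wet (AMC III): CN(III) = 23·74/(10 + 0.13·74) = 1702/(981/50) = 85100/981 ≈ 86.748
Retention S: 1000/CN − 10 with CN=86.748 → S = 1300/851 ≈ 1.528 in
Ia = 0.2·(1300/851) = 260/851 in ≈ 0.306 in
P − Ia = 1.760 − 0.306 = 30944/21275 ≈ 1.454 in (> 0, runoff occurs)
Runoff Q = (P−Ia)²/(P−Ia+S) = (1.454)²/(1.454+1.528) = 239382784/337442775 ≈ 0.709 in

Q = 239382784/337442775 in ≈ 0.709 in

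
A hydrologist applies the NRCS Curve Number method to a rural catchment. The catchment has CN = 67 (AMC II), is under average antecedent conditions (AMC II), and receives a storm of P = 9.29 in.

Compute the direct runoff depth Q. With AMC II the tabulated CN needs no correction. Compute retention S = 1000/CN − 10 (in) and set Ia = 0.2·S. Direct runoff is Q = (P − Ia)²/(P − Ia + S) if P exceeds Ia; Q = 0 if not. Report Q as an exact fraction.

Q = 3096143449/593908100 in ≈ 5.213 in

Average conditions: CN = 67 (no AMC adjustment).
Max retention: S = 1000/67 − 10 = 330/67 in (≈ 4.925 in)
Ia = 0.2·(330/67) = 66/67 in ≈ 0.985 in
P − Ia = 9.290 − 0.985 = 55643/6700 ≈ 8.305 in (> 0, runoff occurs)
Q: (55643/6700)² ÷ (88643/6700) = 3096143449/593908100 in (≈ 5.213 in)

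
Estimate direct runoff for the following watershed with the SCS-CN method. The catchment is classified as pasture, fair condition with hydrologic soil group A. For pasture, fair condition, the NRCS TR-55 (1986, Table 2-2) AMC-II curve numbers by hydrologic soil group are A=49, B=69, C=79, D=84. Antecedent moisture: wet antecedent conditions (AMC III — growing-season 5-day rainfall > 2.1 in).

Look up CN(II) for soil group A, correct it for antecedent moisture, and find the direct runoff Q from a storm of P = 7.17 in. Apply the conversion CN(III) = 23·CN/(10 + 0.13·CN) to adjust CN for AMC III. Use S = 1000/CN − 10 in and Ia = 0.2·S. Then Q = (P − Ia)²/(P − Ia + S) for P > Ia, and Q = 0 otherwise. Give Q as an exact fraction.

NRCS table: pasture, fair condition, soil group A → CN(II) = 49
Wet (AMC III): CN(III) = 23·49/(10 + 0.13·49) = 1127/(1637/100) = 112700/1637 ≈ 68.845
Retention S: 1000/CN − 10 with CN=68.845 → S = 5100/1127 ≈ 4.525 in
Ia = 0.2S: 0.2·4.525 = 0.905 in (exactly 1020/1127)
P − Ia = 7.170 − 0.905 = 706059/112700 ≈ 6.265 in (> 0, runoff occurs)
Q = (706059/112700)²/((706059/112700) + 5100/1127) = (498519311481/12701290000)/(1216059/112700) = 166173103827/45683283100 in ≈ 3.638 in

Q = 166173103827/45683283100 in ≈ 3.638 in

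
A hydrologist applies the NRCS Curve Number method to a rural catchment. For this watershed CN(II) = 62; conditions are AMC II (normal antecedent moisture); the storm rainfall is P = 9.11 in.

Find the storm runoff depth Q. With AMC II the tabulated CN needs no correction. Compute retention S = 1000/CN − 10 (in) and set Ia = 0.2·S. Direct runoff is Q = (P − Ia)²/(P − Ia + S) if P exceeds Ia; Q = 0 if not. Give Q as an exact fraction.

Q = 597362481/134667100 in ≈ 4.436 in

Average conditions: CN = 62 (no AMC adjustment).
Max retention: S = 1000/62 − 10 = 190/31 in (≈ 6.129 in)
Ia = 0.2·(190/31) = 38/31 in ≈ 1.226 in
Excess rainfall: 9.110 − 1.226 = 7.884 in; P > Ia so Q > 0
Runoff Q = (P−Ia)²/(P−Ia+S) = (7.884)²/(7.884+6.129) = 597362481/134667100 ≈ 4.436 in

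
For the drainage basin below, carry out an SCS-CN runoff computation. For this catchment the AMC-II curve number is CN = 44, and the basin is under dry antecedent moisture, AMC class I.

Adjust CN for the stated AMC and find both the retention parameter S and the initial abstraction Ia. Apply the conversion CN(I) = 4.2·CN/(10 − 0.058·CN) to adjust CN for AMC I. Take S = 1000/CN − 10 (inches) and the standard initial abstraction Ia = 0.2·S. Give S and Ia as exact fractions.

Dry (AMC I): CN(I) = 4.2·44/(10 − 0.058·44) = (924/5)/(931/125) = 3300/133 ≈ 24.812
Retention S: 1000/CN − 10 with CN=24.812 → S = 1000/33 ≈ 30.303 in
Initial abstraction Ia = S/5 = (1000/33)/5 = 200/33 ≈ 6.061 in

S = 1000/33 in ≈ 30.303 in; Ia = 200/33 in ≈ 6.061 in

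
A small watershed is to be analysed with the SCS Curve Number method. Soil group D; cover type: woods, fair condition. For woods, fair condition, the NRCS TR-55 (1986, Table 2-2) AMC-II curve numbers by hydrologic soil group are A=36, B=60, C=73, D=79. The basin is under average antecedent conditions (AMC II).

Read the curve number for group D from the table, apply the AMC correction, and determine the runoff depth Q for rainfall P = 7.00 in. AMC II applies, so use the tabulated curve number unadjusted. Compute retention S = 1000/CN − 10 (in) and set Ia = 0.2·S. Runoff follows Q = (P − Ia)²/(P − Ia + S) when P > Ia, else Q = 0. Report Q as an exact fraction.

Q = 37303/8137 in ≈ 4.584 in

NRCS table: woods, fair condition, soil group D → CN(II) = 79
Average conditions: CN = 79 (no AMC adjustment).
Max retention: S = 1000/79 − 10 = 210/79 in (≈ 2.658 in)
Ia = 0.2S: 0.2·2.658 = 0.532 in (exactly 42/79)
Since P=7.000 > Ia=0.532: effective rainfall P−Ia = 511/79 in
Q = (511/79)²/((511/79) + 210/79) = (261121/6241)/(721/79) = 37303/8137 in ≈ 4.584 in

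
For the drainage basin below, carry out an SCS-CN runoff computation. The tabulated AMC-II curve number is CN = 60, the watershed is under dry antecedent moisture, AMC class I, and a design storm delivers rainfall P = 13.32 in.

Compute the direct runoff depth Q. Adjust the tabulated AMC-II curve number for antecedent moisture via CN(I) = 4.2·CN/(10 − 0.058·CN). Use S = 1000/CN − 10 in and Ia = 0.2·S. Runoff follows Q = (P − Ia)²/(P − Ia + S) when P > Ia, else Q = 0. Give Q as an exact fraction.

Adjust CN=60 to AMC I: 4.2·60/(10 − 0.058·60) → 252 ÷ (163/25) = 6300/163 ≈ 38.650
Max retention: S = 1000/(6300/163) − 10 = 1000/63 in (≈ 15.873 in)
Ia = 0.2S: 0.2·15.873 = 3.175 in (exactly 200/63)
Excess rainfall: 13.320 − 3.175 = 10.145 in; P > Ia so Q > 0
Q = (15979/1575)²/((15979/1575) + 1000/63) = (255328441/2480625)/(40979/1575) = 255328441/64541925 in ≈ 3.956 in

Q = 255328441/64541925 in ≈ 3.956 in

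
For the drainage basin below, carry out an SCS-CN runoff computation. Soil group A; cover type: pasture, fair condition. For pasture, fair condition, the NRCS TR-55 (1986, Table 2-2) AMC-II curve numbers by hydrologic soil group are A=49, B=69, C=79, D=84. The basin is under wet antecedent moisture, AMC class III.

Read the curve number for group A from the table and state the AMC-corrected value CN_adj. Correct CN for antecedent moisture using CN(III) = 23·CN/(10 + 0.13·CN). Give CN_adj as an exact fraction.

CN_adj = 112700/1637 ≈ 68.845

NRCS table: pasture, fair condition, soil group A → CN(II) = 49
Wet (AMC III): CN(III) = 23·49/(10 + 0.13·49) = 1127/(1637/100) = 112700/1637 ≈ 68.845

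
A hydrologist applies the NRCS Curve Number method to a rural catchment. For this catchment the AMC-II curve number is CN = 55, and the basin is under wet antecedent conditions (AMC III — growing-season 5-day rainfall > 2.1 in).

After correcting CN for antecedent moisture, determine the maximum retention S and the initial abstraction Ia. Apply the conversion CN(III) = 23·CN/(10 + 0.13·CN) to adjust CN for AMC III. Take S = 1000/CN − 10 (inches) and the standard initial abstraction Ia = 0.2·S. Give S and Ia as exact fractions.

S = 900/253 in ≈ 3.557 in; Ia = 180/253 in ≈ 0.711 in

Wet (AMC III): CN(III) = 23·55/(10 + 0.13·55) = 1265/(343/20) = 25300/343 ≈ 73.761
S = 1000/(25300/343) − 10 = 900/253 in ≈ 3.557 in
Ia = 0.2S: 0.2·3.557 = 0.711 in (exactly 180/253)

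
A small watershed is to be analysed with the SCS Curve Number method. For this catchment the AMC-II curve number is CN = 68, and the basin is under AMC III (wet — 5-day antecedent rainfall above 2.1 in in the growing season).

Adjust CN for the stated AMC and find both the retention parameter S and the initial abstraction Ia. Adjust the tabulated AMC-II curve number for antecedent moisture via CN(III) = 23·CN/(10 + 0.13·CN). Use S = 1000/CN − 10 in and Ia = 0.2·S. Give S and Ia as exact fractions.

S = 800/391 in ≈ 2.046 in; Ia = 160/391 in ≈ 0.409 in

CN(III) from CN(II)=68: (23·68)/(10 + 0.13·68) = 39100/471 ≈ 83.015
Retention S: 1000/CN − 10 with CN=83.015 → S = 800/391 ≈ 2.046 in
Initial abstraction Ia = S/5 = (800/391)/5 = 160/391 ≈ 0.409 in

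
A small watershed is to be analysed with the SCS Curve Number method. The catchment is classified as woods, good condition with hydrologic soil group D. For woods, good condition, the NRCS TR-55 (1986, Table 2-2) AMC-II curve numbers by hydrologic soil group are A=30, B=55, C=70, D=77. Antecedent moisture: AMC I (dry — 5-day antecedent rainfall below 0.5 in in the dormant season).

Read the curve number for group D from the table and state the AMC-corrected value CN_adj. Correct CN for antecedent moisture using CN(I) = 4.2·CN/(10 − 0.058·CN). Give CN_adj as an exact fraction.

NRCS table: woods, good condition, soil group D → CN(II) = 77
CN(I) from CN(II)=77: (4.2·77)/(10 − 0.058·77) = 161700/2767 ≈ 58.439

CN_adj = 161700/2767 ≈ 58.439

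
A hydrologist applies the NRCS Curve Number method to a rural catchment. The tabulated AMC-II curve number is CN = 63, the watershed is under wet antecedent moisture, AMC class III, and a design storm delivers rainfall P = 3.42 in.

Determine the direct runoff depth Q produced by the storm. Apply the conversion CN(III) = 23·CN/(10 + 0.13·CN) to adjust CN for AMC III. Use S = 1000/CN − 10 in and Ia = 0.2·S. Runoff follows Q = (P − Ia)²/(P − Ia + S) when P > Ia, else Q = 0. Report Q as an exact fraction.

Q = 44427786841/28674188550 in ≈ 1.549 in

Wet (AMC III): CN(III) = 23·63/(10 + 0.13·63) = 1449/(1819/100) = 144900/1819 ≈ 79.659
S = 1000/(144900/1819) − 10 = 3700/1449 in ≈ 2.553 in
Initial abstraction Ia = S/5 = (3700/1449)/5 = 740/1449 ≈ 0.511 in
Excess rainfall: 3.420 − 0.511 = 2.909 in; P > Ia so Q > 0
Runoff Q = (P−Ia)²/(P−Ia+S) = (2.909)²/(2.909+2.553) = 44427786841/28674188550 ≈ 1.549 in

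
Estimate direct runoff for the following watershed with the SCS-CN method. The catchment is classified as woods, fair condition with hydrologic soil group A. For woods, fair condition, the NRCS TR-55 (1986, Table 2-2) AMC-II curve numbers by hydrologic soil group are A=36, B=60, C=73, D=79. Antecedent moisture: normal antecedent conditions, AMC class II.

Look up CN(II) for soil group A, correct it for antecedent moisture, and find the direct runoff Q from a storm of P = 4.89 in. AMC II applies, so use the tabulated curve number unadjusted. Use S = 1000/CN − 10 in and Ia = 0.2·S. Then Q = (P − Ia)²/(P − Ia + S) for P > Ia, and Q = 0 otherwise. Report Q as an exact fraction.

Q = 1442401/15480900 in ≈ 0.093 in

NRCS table: woods, fair condition, soil group A → CN(II) = 36
AMC II — tabulated CN = 36 applies directly.
S = 1000/36 − 10 = 160/9 in ≈ 17.778 in
Ia = 0.2S: 0.2·17.778 = 3.556 in (exactly 32/9)
Since P=4.890 > Ia=3.556: effective rainfall P−Ia = 1201/900 in
Runoff Q = (P−Ia)²/(P−Ia+S) = (1.334)²/(1.334+17.778) = 1442401/15480900 ≈ 0.093 in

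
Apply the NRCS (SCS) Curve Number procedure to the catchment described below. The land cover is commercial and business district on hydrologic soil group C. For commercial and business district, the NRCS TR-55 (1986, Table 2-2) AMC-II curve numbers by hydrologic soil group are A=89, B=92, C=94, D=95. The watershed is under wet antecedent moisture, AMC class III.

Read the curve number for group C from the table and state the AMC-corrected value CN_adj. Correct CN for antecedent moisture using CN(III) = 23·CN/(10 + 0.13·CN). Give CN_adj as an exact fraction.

CN_adj = 108100/1111 ≈ 97.300

NRCS table: commercial and business district, soil group C → CN(II) = 94
Wet (AMC III): CN(III) = 23·94/(10 + 0.13·94) = 2162/(1111/50) = 108100/1111 ≈ 97.300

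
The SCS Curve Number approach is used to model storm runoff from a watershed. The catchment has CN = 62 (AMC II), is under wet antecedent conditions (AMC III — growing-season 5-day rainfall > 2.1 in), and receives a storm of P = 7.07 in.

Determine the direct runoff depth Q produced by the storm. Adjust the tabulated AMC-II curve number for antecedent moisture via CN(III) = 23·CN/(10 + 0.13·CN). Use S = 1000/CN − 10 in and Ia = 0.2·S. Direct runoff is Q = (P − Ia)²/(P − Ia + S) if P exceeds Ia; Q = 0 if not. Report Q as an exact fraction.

Q = 217240820281/46779288300 in ≈ 4.644 in

Adjust CN=62 to AMC III: 23·62/(10 + 0.13·62) → 1426 ÷ (903/50) = 71300/903 ≈ 78.959
Retention S: 1000/CN − 10 with CN=78.959 → S = 1900/713 ≈ 2.665 in
Ia = 0.2S: 0.2·2.665 = 0.533 in (exactly 380/713)
P − Ia = 7.070 − 0.533 = 466091/71300 ≈ 6.537 in (> 0, runoff occurs)
Runoff Q = (P−Ia)²/(P−Ia+S) = (6.537)²/(6.537+2.665) = 217240820281/46779288300 ≈ 4.644 in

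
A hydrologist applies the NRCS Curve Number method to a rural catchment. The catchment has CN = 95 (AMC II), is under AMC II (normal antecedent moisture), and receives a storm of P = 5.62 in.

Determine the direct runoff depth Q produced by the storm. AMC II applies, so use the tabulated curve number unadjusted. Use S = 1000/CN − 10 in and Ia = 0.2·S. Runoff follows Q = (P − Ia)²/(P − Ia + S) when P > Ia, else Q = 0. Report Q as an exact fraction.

AMC II — tabulated CN = 95 applies directly.
Max retention: S = 1000/95 − 10 = 10/19 in (≈ 0.526 in)
Ia = 0.2S: 0.2·0.526 = 0.105 in (exactly 2/19)
P − Ia = 5.620 − 0.105 = 5239/950 ≈ 5.515 in (> 0, runoff occurs)
Q = (5239/950)²/((5239/950) + 10/19) = (27447121/902500)/(5739/950) = 27447121/5452050 in ≈ 5.034 in

Q = 27447121/5452050 in ≈ 5.034 in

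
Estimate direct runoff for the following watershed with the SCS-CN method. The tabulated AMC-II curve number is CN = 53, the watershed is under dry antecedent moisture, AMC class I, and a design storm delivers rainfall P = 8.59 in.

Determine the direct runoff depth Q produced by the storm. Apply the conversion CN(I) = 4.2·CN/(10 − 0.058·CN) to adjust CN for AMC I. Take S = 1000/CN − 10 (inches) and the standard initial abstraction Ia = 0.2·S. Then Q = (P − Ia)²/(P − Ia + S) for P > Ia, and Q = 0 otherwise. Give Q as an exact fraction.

Q = 236261128489/315654257100 in ≈ 0.748 in

CN(I) from CN(II)=53: (4.2·53)/(10 − 0.058·53) = 111300/3463 ≈ 32.140
Max retention: S = 1000/(111300/3463) − 10 = 23500/1113 in (≈ 21.114 in)
Ia = 0.2S: 0.2·21.114 = 4.223 in (exactly 4700/1113)
Excess rainfall: 8.590 − 4.223 = 4.367 in; P > Ia so Q > 0
Runoff Q = (P−Ia)²/(P−Ia+S) = (4.367)²/(4.367+21.114) = 236261128489/315654257100 ≈ 0.748 in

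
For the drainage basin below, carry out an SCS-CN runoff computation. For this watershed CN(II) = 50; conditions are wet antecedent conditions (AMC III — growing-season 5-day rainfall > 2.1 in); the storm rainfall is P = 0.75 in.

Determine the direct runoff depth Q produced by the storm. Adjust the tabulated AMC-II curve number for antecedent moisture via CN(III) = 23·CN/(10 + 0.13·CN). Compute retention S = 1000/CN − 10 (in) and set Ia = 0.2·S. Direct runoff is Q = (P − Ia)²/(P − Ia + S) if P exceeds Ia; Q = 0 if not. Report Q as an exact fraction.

CN(III) from CN(II)=50: (23·50)/(10 + 0.13·50) = 2300/33 ≈ 69.697
S = 1000/(2300/33) − 10 = 100/23 in ≈ 4.348 in
Ia = 0.2S: 0.2·4.348 = 0.870 in (exactly 20/23)
P = 0.750 ≤ Ia = 0.870 in: entire storm abstracted, Q = 0.

Q = 0 in ≈ 0.000 in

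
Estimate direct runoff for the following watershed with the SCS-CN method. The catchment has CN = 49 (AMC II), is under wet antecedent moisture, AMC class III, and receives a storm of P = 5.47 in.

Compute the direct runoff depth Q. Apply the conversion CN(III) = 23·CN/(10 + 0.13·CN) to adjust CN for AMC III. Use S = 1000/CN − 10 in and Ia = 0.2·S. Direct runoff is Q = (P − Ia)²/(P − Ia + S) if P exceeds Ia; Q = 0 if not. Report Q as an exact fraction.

Q = 264678351961/115457656300 in ≈ 2.292 in

Wet (AMC III): CN(III) = 23·49/(10 + 0.13·49) = 1127/(1637/100) = 112700/1637 ≈ 68.845
S = 1000/(112700/1637) − 10 = 5100/1127 in ≈ 4.525 in
Initial abstraction Ia = S/5 = (5100/1127)/5 = 1020/1127 ≈ 0.905 in
Since P=5.470 > Ia=0.905: effective rainfall P−Ia = 514469/112700 in
Q: (514469/112700)² ÷ (1024469/112700) = 264678351961/115457656300 in (≈ 2.292 in)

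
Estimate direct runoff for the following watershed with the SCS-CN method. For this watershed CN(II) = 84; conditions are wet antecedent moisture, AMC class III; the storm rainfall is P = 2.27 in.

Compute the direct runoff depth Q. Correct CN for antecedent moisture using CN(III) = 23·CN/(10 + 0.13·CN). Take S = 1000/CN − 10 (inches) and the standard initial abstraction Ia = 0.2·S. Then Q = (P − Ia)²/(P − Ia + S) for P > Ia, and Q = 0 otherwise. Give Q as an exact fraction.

CN(III) from CN(II)=84: (23·84)/(10 + 0.13·84) = 48300/523 ≈ 92.352
Retention S: 1000/CN − 10 with CN=92.352 → S = 400/483 ≈ 0.828 in
Initial abstraction Ia = S/5 = (400/483)/5 = 80/483 ≈ 0.166 in
P − Ia = 2.270 − 0.166 = 101641/48300 ≈ 2.104 in (> 0, runoff occurs)
Q: (101641/48300)² ÷ (141641/48300) = 10330892881/6841260300 in (≈ 1.510 in)

Q = 10330892881/6841260300 in ≈ 1.510 in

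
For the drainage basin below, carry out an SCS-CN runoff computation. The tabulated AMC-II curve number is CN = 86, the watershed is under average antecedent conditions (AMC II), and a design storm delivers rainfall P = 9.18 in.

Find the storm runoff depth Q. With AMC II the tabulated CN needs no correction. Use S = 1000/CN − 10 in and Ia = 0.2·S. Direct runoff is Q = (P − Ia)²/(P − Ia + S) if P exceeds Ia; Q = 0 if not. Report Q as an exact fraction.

CN(II) = 86; AMC II needs no correction.
Max retention: S = 1000/86 − 10 = 70/43 in (≈ 1.628 in)
Ia = 0.2S: 0.2·1.628 = 0.326 in (exactly 14/43)
Excess rainfall: 9.180 − 0.326 = 8.854 in; P > Ia so Q > 0
Runoff Q = (P−Ia)²/(P−Ia+S) = (8.854)²/(8.854+1.628) = 362407369/48454550 ≈ 7.479 in

Q = 362407369/48454550 in ≈ 7.479 in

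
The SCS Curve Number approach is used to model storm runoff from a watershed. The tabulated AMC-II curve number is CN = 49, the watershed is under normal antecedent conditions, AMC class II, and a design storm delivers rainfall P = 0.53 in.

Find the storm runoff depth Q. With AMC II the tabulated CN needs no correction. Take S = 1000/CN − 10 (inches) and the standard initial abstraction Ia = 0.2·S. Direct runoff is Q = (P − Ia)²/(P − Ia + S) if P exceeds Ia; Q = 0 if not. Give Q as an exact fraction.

Average conditions: CN = 49 (no AMC adjustment).
Max retention: S = 1000/49 − 10 = 510/49 in (≈ 10.408 in)
Ia = 0.2S: 0.2·10.408 = 2.082 in (exactly 102/49)
P = 0.530 ≤ Ia = 2.082 in: entire storm abstracted, Q = 0.

Q = 0 in ≈ 0.000 in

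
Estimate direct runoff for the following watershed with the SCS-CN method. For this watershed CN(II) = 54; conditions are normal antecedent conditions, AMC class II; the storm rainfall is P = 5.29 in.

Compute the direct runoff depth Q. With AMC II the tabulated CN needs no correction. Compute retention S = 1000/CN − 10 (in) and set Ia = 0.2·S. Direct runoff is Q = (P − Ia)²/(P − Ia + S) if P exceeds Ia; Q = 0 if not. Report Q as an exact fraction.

Average conditions: CN = 54 (no AMC adjustment).
Max retention: S = 1000/54 − 10 = 230/27 in (≈ 8.519 in)
Initial abstraction Ia = S/5 = (230/27)/5 = 46/27 ≈ 1.704 in
Since P=5.290 > Ia=1.704: effective rainfall P−Ia = 9683/2700 in
Q = (9683/2700)²/((9683/2700) + 230/27) = (93760489/7290000)/(32683/2700) = 4076543/3836700 in ≈ 1.063 in

Q = 4076543/3836700 in ≈ 1.063 in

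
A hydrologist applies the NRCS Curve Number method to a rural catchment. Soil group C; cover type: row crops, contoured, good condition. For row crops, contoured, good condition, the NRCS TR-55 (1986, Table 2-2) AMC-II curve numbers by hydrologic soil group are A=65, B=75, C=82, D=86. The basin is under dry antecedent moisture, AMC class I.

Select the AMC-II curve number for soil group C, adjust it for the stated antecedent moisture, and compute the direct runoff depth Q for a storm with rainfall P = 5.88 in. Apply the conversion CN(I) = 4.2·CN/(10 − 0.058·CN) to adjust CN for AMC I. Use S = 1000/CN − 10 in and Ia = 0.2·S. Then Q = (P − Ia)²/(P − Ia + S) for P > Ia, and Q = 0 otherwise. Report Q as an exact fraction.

Q = 133702969/57550675 in ≈ 2.323 in

NRCS table: row crops, contoured, good condition, soil group C → CN(II) = 82
CN(I) from CN(II)=82: (4.2·82)/(10 − 0.058·82) = 28700/437 ≈ 65.675
Retention S: 1000/CN − 10 with CN=65.675 → S = 1500/287 ≈ 5.226 in
Ia = 0.2·(1500/287) = 300/287 in ≈ 1.045 in
Since P=5.880 > Ia=1.045: effective rainfall P−Ia = 34689/7175 in
Runoff Q = (P−Ia)²/(P−Ia+S) = (4.835)²/(4.835+5.226) = 133702969/57550675 ≈ 2.323 in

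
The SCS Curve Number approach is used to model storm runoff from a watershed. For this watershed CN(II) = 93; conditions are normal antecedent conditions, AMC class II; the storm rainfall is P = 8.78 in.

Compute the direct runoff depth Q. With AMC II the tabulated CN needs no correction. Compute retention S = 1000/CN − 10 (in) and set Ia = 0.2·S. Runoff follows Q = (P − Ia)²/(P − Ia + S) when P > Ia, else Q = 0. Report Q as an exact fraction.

Q = 1610176129/202865550 in ≈ 7.937 in

AMC II — tabulated CN = 93 applies directly.
S = 1000/93 − 10 = 70/93 in ≈ 0.753 in
Initial abstraction Ia = S/5 = (70/93)/5 = 14/93 ≈ 0.151 in
Since P=8.780 > Ia=0.151: effective rainfall P−Ia = 40127/4650 in
Runoff Q = (P−Ia)²/(P−Ia+S) = (8.629)²/(8.629+0.753) = 1610176129/202865550 ≈ 7.937 in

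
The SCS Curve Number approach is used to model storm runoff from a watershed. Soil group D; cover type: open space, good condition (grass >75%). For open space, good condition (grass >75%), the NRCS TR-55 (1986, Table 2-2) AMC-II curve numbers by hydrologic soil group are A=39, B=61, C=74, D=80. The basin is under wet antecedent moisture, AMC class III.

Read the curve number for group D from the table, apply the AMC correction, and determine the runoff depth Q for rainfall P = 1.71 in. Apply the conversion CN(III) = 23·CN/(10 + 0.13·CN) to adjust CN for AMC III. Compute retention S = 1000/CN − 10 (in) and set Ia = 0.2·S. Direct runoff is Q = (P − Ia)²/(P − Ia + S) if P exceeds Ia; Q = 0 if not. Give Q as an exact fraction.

Q = 11785489/13645900 in ≈ 0.864 in

NRCS table: open space, good condition (grass >75%), soil group D → CN(II) = 80
CN(III) from CN(II)=80: (23·80)/(10 + 0.13·80) = 4600/51 ≈ 90.196
Retention S: 1000/CN − 10 with CN=90.196 → S = 25/23 ≈ 1.087 in
Initial abstraction Ia = S/5 = (25/23)/5 = 5/23 ≈ 0.217 in
Since P=1.710 > Ia=0.217: effective rainfall P−Ia = 3433/2300 in
Runoff Q = (P−Ia)²/(P−Ia+S) = (1.493)²/(1.493+1.087) = 11785489/13645900 ≈ 0.864 in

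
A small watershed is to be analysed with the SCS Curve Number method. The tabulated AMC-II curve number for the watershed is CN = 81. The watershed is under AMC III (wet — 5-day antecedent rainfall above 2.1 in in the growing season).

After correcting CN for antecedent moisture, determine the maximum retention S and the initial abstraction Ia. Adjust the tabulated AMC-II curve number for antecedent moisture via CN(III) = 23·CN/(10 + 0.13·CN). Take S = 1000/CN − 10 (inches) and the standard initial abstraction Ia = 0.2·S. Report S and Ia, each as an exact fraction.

Wet (AMC III): CN(III) = 23·81/(10 + 0.13·81) = 1863/(2053/100) = 186300/2053 ≈ 90.745
S = 1000/(186300/2053) − 10 = 1900/1863 in ≈ 1.020 in
Initial abstraction Ia = S/5 = (1900/1863)/5 = 380/1863 ≈ 0.204 in

S = 1900/1863 in ≈ 1.020 in; Ia = 380/1863 in ≈ 0.204 in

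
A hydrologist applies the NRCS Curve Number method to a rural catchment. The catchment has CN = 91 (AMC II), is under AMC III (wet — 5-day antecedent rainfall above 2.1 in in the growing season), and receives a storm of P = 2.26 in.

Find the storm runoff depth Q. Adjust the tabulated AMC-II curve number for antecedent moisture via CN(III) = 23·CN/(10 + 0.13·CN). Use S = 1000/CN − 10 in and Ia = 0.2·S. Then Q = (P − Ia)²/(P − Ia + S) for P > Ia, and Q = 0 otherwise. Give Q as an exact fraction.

Q = 51760345081/28518066850 in ≈ 1.815 in

Wet (AMC III): CN(III) = 23·91/(10 + 0.13·91) = 2093/(2183/100) = 209300/2183 ≈ 95.877
Retention S: 1000/CN − 10 with CN=95.877 → S = 900/2093 ≈ 0.430 in
Ia = 0.2S: 0.2·0.430 = 0.086 in (exactly 180/2093)
Since P=2.260 > Ia=0.086: effective rainfall P−Ia = 227509/104650 in
Runoff Q = (P−Ia)²/(P−Ia+S) = (2.174)²/(2.174+0.430) = 51760345081/28518066850 ≈ 1.815 in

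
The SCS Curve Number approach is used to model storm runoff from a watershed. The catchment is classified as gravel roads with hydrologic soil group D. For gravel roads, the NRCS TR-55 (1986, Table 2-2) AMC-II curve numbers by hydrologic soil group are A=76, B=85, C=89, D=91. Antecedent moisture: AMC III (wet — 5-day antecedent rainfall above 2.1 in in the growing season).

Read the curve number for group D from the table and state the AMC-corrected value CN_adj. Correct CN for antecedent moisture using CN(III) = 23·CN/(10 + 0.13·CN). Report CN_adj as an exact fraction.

NRCS table: gravel roads, soil group D → CN(II) = 91
CN(III) from CN(II)=91: (23·91)/(10 + 0.13·91) = 209300/2183 ≈ 95.877

CN_adj = 209300/2183 ≈ 95.877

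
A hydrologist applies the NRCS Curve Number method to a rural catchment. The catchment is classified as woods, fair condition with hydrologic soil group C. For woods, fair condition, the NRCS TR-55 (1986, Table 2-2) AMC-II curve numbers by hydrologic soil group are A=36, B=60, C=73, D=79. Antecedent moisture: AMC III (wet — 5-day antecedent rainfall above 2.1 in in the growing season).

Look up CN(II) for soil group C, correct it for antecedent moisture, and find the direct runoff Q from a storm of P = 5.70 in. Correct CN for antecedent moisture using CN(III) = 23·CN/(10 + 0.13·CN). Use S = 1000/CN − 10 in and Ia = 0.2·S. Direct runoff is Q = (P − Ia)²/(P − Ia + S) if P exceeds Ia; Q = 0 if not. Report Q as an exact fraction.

Q = 2718210603/656505790 in ≈ 4.140 in

NRCS table: woods, fair condition, soil group C → CN(II) = 73
CN(III) from CN(II)=73: (23·73)/(10 + 0.13·73) = 167900/1949 ≈ 86.147
Retention S: 1000/CN − 10 with CN=86.147 → S = 2700/1679 ≈ 1.608 in
Ia = 0.2S: 0.2·1.608 = 0.322 in (exactly 540/1679)
Since P=5.700 > Ia=0.322: effective rainfall P−Ia = 90303/16790 in
Runoff Q = (P−Ia)²/(P−Ia+S) = (5.378)²/(5.378+1.608) = 2718210603/656505790 ≈ 4.140 in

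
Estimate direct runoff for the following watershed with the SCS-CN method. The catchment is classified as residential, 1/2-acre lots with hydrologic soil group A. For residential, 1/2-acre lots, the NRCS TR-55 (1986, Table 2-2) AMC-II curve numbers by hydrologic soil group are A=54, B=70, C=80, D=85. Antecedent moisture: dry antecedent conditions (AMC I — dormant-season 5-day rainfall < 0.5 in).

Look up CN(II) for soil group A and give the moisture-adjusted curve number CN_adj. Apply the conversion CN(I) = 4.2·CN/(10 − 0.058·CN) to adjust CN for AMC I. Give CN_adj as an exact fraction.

NRCS table: residential, 1/2-acre lots, soil group A → CN(II) = 54
Adjust CN=54 to AMC I: 4.2·54/(10 − 0.058·54) → (1134/5) ÷ (1717/250) = 56700/1717 ≈ 33.023

CN_adj = 56700/1717 ≈ 33.023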